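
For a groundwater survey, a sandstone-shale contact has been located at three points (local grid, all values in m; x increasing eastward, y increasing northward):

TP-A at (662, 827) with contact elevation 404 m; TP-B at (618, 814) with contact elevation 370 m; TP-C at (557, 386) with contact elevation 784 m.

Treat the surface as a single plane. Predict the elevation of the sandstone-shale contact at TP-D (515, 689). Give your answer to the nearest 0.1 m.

396.8 m

Let the plane be z = a·x + b·y + c.
TP-B−TP-A: −44a − 13b = −34;  TP-C−TP-A: −105a − 441b = 380.
Solving gives a = 1.10505, b = −1.12479.
Then c = 404 − a·662 − b·827 = 602.65.
At (515, 689): z = 569.1 − 775.0 + 602.65 = 396.8 m.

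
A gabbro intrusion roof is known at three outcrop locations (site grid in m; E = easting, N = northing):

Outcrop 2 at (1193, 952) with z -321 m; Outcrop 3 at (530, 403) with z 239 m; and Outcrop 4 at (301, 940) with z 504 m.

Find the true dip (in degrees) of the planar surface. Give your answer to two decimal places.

Let the plane be z = a·E + b·N + c.
Outcrop 3−Outcrop 2: −663a − 549b = 560;  Outcrop 4−Outcrop 2: −892a − 12b = 825.
Solving gives a = −0.92621, b = 0.09851.
Gradient magnitude |∇z| = √(a² + b²) = √(0.85787 + 0.00970) = 0.93144.
True dip = arctan(0.93144) = 42.97°, dipping toward E (azimuth ≈ 096°).

42.97°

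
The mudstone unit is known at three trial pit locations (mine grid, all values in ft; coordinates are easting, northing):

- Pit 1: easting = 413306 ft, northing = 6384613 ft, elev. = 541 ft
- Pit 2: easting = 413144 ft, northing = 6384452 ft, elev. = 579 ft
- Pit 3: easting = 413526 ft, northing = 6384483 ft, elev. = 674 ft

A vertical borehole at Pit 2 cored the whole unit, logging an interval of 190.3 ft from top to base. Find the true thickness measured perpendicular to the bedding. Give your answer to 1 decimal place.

162.9 ft

Let the plane be z = a·easting + b·northing + c.
Pit 2−Pit 1: −162a − 161b = 38;  Pit 3−Pit 1: 220a − 130b = 133.
Solving gives a = 0.29166, b = −0.52950.
|∇z| = √(a²+b²) = 0.60451, so dip δ = arctan(0.60451) = 31.15°.
True thickness = vertical thickness × cos δ = 190.3 × cos 31.15° = 162.9 ft.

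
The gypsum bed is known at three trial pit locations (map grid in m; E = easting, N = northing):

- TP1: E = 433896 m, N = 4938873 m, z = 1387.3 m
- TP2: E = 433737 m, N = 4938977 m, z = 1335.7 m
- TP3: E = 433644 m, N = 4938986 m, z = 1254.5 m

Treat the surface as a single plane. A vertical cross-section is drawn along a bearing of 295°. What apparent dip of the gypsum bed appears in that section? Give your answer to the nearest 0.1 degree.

24.8°

Let the plane be z = a·E + b·N + c.
TP2−TP1: −159a + 104b = −51.6;  TP3−TP1: −252a + 113b = −132.8.
Solving gives a = 0.96838, b = 0.98435.
Unit vector along 295° is (sin 295°, cos 295°) = (-0.9063, 0.4226).
Slope in that direction = a·(-0.9063) + b·(0.4226) = −0.46165.
Apparent dip = arctan|0.46165| = 24.8° (true dip is 54.1°, so apparent ≤ true as expected).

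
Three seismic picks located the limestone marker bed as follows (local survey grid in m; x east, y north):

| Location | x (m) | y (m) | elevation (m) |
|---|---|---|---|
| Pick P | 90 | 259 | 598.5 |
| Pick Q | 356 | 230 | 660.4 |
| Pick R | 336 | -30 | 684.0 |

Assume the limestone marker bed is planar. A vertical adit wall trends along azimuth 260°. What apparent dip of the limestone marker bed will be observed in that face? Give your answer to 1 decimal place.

11.2°

Two edge vectors: Pick P→Pick Q = (266, -29, 61.9), Pick P→Pick R = (246, -289, 85.5).
Normal n = (Pick P→Pick Q) × (Pick P→Pick R) = (15409.6, -7515.6, -69740).
So ∂z/∂x = −n_x/n_z = 0.22096 and ∂z/∂y = −n_y/n_z = −0.10777.
Unit vector along 260° is (sin 260°, cos 260°) = (-0.9848, -0.1736).
Slope in that direction = a·(-0.9848) + b·(-0.1736) = −0.19889.
Apparent dip = arctan|0.19889| = 11.2° (true dip is 13.8°, so apparent ≤ true as expected).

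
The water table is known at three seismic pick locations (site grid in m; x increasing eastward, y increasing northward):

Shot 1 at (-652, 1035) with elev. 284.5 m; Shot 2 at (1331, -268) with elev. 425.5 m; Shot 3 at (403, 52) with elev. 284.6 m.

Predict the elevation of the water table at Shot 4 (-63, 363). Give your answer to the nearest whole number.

253 m

Let the plane be z = a·x + b·y + c.
Shot 2−Shot 1: 1983a − 1303b = 141;  Shot 3−Shot 1: 1055a − 983b = 0.1.
Solving gives a = 0.24098, b = 0.25853.
Then c = 284.5 − a·-652 − b·1035 = 174.04.
At (-63, 363): z = −15.2 + 93.8 + 174.04 = 252.7 m.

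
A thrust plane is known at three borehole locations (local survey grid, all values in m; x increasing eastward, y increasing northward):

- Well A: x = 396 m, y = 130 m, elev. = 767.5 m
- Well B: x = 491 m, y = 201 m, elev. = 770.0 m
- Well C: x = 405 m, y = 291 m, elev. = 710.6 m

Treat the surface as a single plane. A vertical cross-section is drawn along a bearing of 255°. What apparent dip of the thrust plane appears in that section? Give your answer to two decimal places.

Let the plane be z = a·x + b·y + c.
Well B−Well A: 95a + 71b = 2.5;  Well C−Well A: 9a + 161b = −56.9.
Solving gives a = 0.30311, b = −0.37036.
Unit vector along 255° is (sin 255°, cos 255°) = (-0.9659, -0.2588).
Slope in that direction = a·(-0.9659) + b·(-0.2588) = −0.19693.
Apparent dip = arctan|0.19693| = 11.14° (true dip is 25.6°, so apparent ≤ true as expected).

11.14°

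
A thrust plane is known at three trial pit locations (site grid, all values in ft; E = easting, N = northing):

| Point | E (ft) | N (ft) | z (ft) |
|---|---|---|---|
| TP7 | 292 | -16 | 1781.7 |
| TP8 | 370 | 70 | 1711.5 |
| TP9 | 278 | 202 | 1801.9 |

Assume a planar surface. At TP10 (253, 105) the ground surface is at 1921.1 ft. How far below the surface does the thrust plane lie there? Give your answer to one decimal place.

99.0 ft

Let the plane be z = a·E + b·N + c.
TP8−TP7: 78a + 86b = −70.2;  TP9−TP7: −14a + 218b = 20.2.
Solving gives a = −0.93590, b = 0.03256.
Then c = 1781.7 − a·292 − b·-16 = 2055.50.
At (253, 105): z_contact = −236.78 + 3.42 + 2055.50 = 1822.14 ft.
Depth below ground = 1921.1 − 1822.14 = 99.0 ft.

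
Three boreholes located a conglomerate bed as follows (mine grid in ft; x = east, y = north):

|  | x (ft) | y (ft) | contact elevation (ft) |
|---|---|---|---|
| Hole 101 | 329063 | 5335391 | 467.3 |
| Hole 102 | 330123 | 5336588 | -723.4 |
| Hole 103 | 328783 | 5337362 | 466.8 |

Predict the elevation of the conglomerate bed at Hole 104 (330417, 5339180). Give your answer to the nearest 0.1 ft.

Let the plane be z = a·x + b·y + c.
Hole 102−Hole 101: 1060a + 1197b = −1190.7;  Hole 103−Hole 101: −280a + 1971b = −0.5.
Solving gives a = −0.967765981, b = −0.137734386.
Then c = 467.3 − a·329063 − b·5335391 = 1053790.08.
At (330417, 5339180): z = −319766.3 − 735388.7 + 1053790.08 = -1364.9 ft.

-1364.9 ft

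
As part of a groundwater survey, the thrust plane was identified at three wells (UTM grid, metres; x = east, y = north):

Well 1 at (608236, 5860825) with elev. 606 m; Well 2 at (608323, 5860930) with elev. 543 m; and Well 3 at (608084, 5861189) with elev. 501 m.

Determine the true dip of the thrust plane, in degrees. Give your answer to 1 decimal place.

Two edge vectors: Well 1→Well 2 = (87, 105, -63), Well 1→Well 3 = (-152, 364, -105).
Normal n = (Well 1→Well 2) × (Well 1→Well 3) = (11907, 18711, 47628).
So ∂z/∂x = −n_x/n_z = −0.25000 and ∂z/∂y = −n_y/n_z = −0.39286.
Gradient magnitude |∇z| = √(a² + b²) = √(0.06250 + 0.15434) = 0.46566.
True dip = arctan(0.46566) = 25.0°, dipping toward NNE (azimuth ≈ 032°).

25.0°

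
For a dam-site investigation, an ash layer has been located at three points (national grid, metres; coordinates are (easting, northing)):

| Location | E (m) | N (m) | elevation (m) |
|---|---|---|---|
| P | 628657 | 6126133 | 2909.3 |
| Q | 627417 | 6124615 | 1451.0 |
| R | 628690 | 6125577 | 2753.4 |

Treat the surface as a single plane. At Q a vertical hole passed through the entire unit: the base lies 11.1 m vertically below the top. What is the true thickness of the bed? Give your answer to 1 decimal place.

8.5 m

Two edge vectors: P→Q = (-1240, -1518, -1458.3), P→R = (33, -556, -155.9).
Normal n = (P→Q) × (P→R) = (-574158.6, -241439.9, 739534).
So ∂z/∂E = −n_x/n_z = 0.77638 and ∂z/∂N = −n_y/n_z = 0.32648.
|∇z| = √(a²+b²) = 0.84223, so dip δ = arctan(0.84223) = 40.11°.
True thickness = vertical thickness × cos δ = 11.1 × cos 40.11° = 8.5 m.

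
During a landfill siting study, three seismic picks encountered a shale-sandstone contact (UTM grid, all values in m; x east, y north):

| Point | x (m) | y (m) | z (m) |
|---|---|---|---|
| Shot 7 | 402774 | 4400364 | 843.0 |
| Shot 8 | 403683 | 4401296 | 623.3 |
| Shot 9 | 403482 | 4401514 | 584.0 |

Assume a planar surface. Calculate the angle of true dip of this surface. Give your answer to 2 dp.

11.82°

Two edge vectors: Shot 7→Shot 8 = (909, 932, -219.7), Shot 7→Shot 9 = (708, 1150, -259).
Normal n = (Shot 7→Shot 8) × (Shot 7→Shot 9) = (11267, 79883.4, 385494).
So ∂z/∂x = −n_x/n_z = −0.02923 and ∂z/∂y = −n_y/n_z = −0.20722.
Gradient magnitude |∇z| = √(a² + b²) = √(0.00085 + 0.04294) = 0.20927.
True dip = arctan(0.20927) = 11.82°, dipping toward N (azimuth ≈ 008°).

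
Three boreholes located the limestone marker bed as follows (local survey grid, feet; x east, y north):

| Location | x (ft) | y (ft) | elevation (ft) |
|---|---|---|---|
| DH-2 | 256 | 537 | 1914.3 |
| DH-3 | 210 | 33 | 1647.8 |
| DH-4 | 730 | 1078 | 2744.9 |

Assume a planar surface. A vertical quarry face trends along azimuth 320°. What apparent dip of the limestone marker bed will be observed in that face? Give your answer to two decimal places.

Two edge vectors: DH-2→DH-3 = (-46, -504, -266.5), DH-2→DH-4 = (474, 541, 830.6).
Normal n = (DH-2→DH-3) × (DH-2→DH-4) = (-274445.9, -88113.4, 214010).
So ∂z/∂x = −n_x/n_z = 1.28240 and ∂z/∂y = −n_y/n_z = 0.41173.
Unit vector along 320° is (sin 320°, cos 320°) = (-0.6428, 0.7660).
Slope in that direction = a·(-0.6428) + b·(0.7660) = −0.50891.
Apparent dip = arctan|0.50891| = 26.97° (true dip is 53.4°, so apparent ≤ true as expected).

26.97°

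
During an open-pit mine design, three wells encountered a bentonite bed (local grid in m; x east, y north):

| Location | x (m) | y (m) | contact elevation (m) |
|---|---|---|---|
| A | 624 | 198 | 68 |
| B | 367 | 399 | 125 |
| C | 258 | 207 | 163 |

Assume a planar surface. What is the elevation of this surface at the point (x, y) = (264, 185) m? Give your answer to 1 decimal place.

Let the plane be z = a·x + b·y + c.
B−A: −257a + 201b = 57;  C−A: −366a + 9b = 95.
Solving gives a = −0.26079, b = −0.04986.
Then c = 68 − a·624 − b·198 = 240.61.
At (264, 185): z = −68.8 − 9.2 + 240.61 = 162.5 m.

162.5 m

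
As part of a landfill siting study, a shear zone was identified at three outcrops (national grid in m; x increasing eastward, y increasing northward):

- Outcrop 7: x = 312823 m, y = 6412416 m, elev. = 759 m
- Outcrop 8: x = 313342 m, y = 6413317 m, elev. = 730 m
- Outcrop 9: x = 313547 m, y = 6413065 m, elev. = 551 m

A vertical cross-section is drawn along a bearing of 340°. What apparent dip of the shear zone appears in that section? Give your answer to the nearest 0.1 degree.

Let the plane be z = a·x + b·y + c.
Outcrop 8−Outcrop 7: 519a + 901b = −29;  Outcrop 9−Outcrop 7: 724a + 649b = −208.
Solving gives a = −0.53436, b = 0.27562.
Unit vector along 340° is (sin 340°, cos 340°) = (-0.3420, 0.9397).
Slope in that direction = a·(-0.3420) + b·(0.9397) = 0.44176.
Apparent dip = arctan|0.44176| = 23.8° (true dip is 31.0°, so apparent ≤ true as expected).

23.8°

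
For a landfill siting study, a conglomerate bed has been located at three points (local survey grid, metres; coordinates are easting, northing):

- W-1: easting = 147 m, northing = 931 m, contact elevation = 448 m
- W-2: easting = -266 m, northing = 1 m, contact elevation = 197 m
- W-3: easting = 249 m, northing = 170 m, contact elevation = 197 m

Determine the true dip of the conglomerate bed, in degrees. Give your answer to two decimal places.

Let the plane be z = a·easting + b·northing + c.
W-2−W-1: −413a − 930b = −251;  W-3−W-1: 102a − 761b = −251.
Solving gives a = −0.10368, b = 0.31593.
Gradient magnitude |∇z| = √(a² + b²) = √(0.01075 + 0.09981) = 0.33251.
True dip = arctan(0.33251) = 18.39°, dipping toward SSE (azimuth ≈ 162°).

18.39°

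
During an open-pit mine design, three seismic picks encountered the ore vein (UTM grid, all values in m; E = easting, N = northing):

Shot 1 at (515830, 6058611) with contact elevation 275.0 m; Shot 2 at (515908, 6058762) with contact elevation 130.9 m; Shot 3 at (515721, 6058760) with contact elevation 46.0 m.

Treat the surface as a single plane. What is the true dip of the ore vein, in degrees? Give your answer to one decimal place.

52.1°

Two edge vectors: Shot 1→Shot 2 = (78, 151, -144.1), Shot 1→Shot 3 = (-109, 149, -229).
Normal n = (Shot 1→Shot 2) × (Shot 1→Shot 3) = (-13108.1, 33568.9, 28081).
So ∂z/∂E = −n_x/n_z = 0.46680 and ∂z/∂N = −n_y/n_z = −1.19543.
Gradient magnitude |∇z| = √(a² + b²) = √(0.21790 + 1.42906) = 1.28334.
True dip = arctan(1.28334) = 52.1°, dipping toward NNW (azimuth ≈ 339°).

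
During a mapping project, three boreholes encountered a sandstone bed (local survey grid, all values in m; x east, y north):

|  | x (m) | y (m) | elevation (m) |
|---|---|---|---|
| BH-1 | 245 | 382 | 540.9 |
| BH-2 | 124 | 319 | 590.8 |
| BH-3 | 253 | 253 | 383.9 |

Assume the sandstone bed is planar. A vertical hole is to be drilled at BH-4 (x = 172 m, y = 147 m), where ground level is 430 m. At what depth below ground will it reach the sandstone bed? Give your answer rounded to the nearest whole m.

Two edge vectors: BH-1→BH-2 = (-121, -63, 49.9), BH-1→BH-3 = (8, -129, -157).
Normal n = (BH-1→BH-2) × (BH-1→BH-3) = (16328.1, -18597.8, 16113).
So ∂z/∂x = −n_x/n_z = −1.01335 and ∂z/∂y = −n_y/n_z = 1.15421.
Intercept c from BH-1: 540.9 + 248.27 − 440.91 = 348.26.
At (172, 147): z_contact = −174.3 + 169.7 + 348.26 = 343.6 m.
Depth below ground = 430 − 343.6 = 86 m.

86 m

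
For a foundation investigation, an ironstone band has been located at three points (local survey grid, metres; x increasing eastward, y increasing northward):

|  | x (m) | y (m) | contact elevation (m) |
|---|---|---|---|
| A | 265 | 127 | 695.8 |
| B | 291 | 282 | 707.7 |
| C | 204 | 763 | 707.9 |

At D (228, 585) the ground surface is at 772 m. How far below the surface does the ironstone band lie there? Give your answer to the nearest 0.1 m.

Two edge vectors: A→B = (26, 155, 11.9), A→C = (-61, 636, 12.1).
Normal n = (A→B) × (A→C) = (-5692.9, -1040.5, 25991).
So ∂z/∂x = −n_x/n_z = 0.21903 and ∂z/∂y = −n_y/n_z = 0.04003.
Intercept c from A: 695.8 − 58.04 − 5.08 = 632.67.
At (228, 585): z_contact = 49.94 + 23.42 + 632.67 = 706.03 m.
Depth below ground = 772 − 706.03 = 66.0 m.

66.0 m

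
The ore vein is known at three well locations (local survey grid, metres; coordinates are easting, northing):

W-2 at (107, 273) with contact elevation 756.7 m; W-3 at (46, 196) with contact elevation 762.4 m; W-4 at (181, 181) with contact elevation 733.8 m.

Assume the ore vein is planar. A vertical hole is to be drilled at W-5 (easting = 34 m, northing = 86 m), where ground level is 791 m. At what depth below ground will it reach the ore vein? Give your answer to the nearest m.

Let the plane be z = a·easting + b·northing + c.
W-3−W-2: −61a − 77b = 5.7;  W-4−W-2: 74a − 92b = −22.9.
Solving gives a = −0.20227, b = 0.08622.
Then c = 756.7 − a·107 − b·273 = 754.81.
At (34, 86): z_contact = −6.9 + 7.4 + 754.81 = 755.3 m.
Depth below ground = 791 − 755.3 = 36 m.

36 m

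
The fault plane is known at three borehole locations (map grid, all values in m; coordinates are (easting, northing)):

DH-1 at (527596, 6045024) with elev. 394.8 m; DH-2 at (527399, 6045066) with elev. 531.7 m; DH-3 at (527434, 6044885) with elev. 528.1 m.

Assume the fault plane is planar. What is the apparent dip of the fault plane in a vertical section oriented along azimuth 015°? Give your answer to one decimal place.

16.8°

Two edge vectors: DH-1→DH-2 = (-197, 42, 136.9), DH-1→DH-3 = (-162, -139, 133.3).
Normal n = (DH-1→DH-2) × (DH-1→DH-3) = (24627.7, 4082.3, 34187).
So ∂z/∂E = −n_x/n_z = −0.72038 and ∂z/∂N = −n_y/n_z = −0.11941.
Unit vector along 015° is (sin 15°, cos 15°) = (0.2588, 0.9659).
Slope in that direction = a·(0.2588) + b·(0.9659) = −0.30179.
Apparent dip = arctan|0.30179| = 16.8° (true dip is 36.1°, so apparent ≤ true as expected).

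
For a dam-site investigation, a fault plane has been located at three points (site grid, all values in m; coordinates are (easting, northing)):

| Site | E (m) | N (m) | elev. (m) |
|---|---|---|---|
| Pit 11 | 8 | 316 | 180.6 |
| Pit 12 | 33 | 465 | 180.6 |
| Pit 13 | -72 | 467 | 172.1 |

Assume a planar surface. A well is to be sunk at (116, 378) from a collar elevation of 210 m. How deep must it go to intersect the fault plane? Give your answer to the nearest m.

Two edge vectors: Pit 11→Pit 12 = (25, 149, 0), Pit 11→Pit 13 = (-80, 151, -8.5).
Normal n = (Pit 11→Pit 12) × (Pit 11→Pit 13) = (-1266.5, 212.5, 15695).
So ∂z/∂E = −n_x/n_z = 0.08069 and ∂z/∂N = −n_y/n_z = −0.01354.
Intercept c from Pit 11: 180.6 − 0.65 + 4.28 = 184.23.
At (116, 378): z_contact = 9.4 − 5.1 + 184.23 = 188.5 m.
Depth below ground = 210 − 188.5 = 22 m.

22 m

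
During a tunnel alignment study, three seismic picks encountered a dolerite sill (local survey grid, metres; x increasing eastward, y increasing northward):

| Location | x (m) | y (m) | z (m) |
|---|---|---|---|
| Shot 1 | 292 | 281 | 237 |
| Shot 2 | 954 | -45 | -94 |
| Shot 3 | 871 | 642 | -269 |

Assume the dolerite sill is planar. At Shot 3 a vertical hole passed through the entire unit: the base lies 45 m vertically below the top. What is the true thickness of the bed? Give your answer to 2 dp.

36.09 m

Let the plane be z = a·x + b·y + c.
Shot 2−Shot 1: 662a − 326b = −331;  Shot 3−Shot 1: 579a + 361b = −506.
Solving gives a = −0.66501, b = −0.33507.
|∇z| = √(a²+b²) = 0.74465, so dip δ = arctan(0.74465) = 36.67°.
True thickness = vertical thickness × cos δ = 45 × cos 36.67° = 36.09 m.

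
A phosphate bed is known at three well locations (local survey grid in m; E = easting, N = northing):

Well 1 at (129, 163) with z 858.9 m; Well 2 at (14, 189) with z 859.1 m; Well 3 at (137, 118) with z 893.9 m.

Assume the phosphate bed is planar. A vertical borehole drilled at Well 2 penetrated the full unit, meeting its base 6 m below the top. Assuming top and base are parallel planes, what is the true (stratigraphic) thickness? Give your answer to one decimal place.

4.6 m

Let the plane be z = a·E + b·N + c.
Well 2−Well 1: −115a + 26b = 0.2;  Well 3−Well 1: 8a − 45b = 35.
Solving gives a = −0.18502, b = −0.81067.
|∇z| = √(a²+b²) = 0.83152, so dip δ = arctan(0.83152) = 39.74°.
True thickness = vertical thickness × cos δ = 6 × cos 39.74° = 4.6 m.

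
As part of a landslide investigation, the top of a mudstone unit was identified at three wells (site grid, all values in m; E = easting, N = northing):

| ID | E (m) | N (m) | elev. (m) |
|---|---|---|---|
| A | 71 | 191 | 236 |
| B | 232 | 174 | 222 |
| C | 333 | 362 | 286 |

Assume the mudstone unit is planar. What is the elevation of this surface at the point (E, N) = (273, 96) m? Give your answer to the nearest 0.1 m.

Let the plane be z = a·E + b·N + c.
B−A: 161a − 17b = −14;  C−A: 262a + 171b = 50.
Solving gives a = −0.04827, b = 0.36636.
Then c = 236 − a·71 − b·191 = 169.45.
At (273, 96): z = −13.2 + 35.2 + 169.45 = 191.4 m.

191.4 m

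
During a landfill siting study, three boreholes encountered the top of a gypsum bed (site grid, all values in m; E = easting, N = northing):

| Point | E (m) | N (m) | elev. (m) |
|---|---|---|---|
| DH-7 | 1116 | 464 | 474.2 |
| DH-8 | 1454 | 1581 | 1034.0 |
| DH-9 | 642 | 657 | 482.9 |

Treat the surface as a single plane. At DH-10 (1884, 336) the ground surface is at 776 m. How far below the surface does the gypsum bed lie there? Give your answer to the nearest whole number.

Two edge vectors: DH-7→DH-8 = (338, 1117, 559.8), DH-7→DH-9 = (-474, 193, 8.7).
Normal n = (DH-7→DH-8) × (DH-7→DH-9) = (-98323.5, -268285.8, 594692).
So ∂z/∂E = −n_x/n_z = 0.16534 and ∂z/∂N = −n_y/n_z = 0.45113.
Intercept c from DH-7: 474.2 − 184.51 − 209.33 = 80.36.
At (1884, 336): z_contact = 311.5 + 151.6 + 80.36 = 543.4 m.
Depth below ground = 776 − 543.4 = 233 m.

233 m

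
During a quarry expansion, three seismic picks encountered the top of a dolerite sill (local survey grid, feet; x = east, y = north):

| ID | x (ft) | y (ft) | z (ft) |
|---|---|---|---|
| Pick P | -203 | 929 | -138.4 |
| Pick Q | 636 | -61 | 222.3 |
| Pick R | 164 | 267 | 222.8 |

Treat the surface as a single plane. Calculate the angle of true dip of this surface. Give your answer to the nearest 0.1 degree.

Let the plane be z = a·x + b·y + c.
Pick Q−Pick P: 839a − 990b = 360.7;  Pick R−Pick P: 367a − 662b = 361.2.
Solving gives a = −0.61849, b = −0.88850.
Gradient magnitude |∇z| = √(a² + b²) = √(0.38253 + 0.78943) = 1.08257.
True dip = arctan(1.08257) = 47.3°, dipping toward NE (azimuth ≈ 035°).

47.3°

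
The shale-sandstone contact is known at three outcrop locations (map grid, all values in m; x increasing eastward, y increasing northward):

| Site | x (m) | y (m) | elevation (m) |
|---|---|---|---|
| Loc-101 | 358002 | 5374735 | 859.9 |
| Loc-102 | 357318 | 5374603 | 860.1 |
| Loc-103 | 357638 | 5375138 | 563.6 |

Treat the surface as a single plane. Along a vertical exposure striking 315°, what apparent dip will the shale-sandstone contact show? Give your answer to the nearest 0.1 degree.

27.8°

Let the plane be z = a·x + b·y + c.
Loc-102−Loc-101: −684a − 132b = 0.2;  Loc-103−Loc-101: −364a + 403b = −296.3.
Solving gives a = 0.12058, b = −0.62633.
Unit vector along 315° is (sin 315°, cos 315°) = (-0.7071, 0.7071).
Slope in that direction = a·(-0.7071) + b·(0.7071) = −0.52814.
Apparent dip = arctan|0.52814| = 27.8° (true dip is 32.5°, so apparent ≤ true as expected).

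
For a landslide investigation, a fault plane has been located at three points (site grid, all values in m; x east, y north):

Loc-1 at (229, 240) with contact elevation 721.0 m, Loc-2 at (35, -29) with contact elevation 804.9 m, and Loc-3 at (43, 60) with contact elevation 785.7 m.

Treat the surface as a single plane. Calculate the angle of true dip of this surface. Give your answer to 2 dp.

Two edge vectors: Loc-1→Loc-2 = (-194, -269, 83.9), Loc-1→Loc-3 = (-186, -180, 64.7).
Normal n = (Loc-1→Loc-2) × (Loc-1→Loc-3) = (-2302.3, -3053.6, -15114).
So ∂z/∂x = −n_x/n_z = −0.15233 and ∂z/∂y = −n_y/n_z = −0.20204.
Gradient magnitude |∇z| = √(a² + b²) = √(0.02320 + 0.04082) = 0.25303.
True dip = arctan(0.25303) = 14.20°, dipping toward NE (azimuth ≈ 037°).

14.20°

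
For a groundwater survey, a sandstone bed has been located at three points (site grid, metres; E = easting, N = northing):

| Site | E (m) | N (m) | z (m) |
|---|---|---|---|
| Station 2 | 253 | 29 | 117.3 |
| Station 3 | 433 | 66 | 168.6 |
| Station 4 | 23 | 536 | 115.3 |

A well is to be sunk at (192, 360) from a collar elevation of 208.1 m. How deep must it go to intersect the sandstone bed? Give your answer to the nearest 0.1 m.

68.8 m

Let the plane be z = a·E + b·N + c.
Station 3−Station 2: 180a + 37b = 51.3;  Station 4−Station 2: −230a + 507b = −2.
Solving gives a = 0.26143, b = 0.11465.
Then c = 117.3 − a·253 − b·29 = 47.83.
At (192, 360): z_contact = 50.20 + 41.28 + 47.83 = 139.30 m.
Depth below ground = 208.1 − 139.30 = 68.8 m.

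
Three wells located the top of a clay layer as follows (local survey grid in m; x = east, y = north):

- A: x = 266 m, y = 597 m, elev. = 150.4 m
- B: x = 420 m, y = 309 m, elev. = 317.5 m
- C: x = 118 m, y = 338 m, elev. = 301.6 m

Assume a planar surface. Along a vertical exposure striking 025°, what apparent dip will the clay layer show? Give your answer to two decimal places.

Let the plane be z = a·x + b·y + c.
B−A: 154a − 288b = 167.1;  C−A: −148a − 259b = 151.2.
Solving gives a = −0.00323, b = −0.58194.
Unit vector along 025° is (sin 25°, cos 25°) = (0.4226, 0.9063).
Slope in that direction = a·(0.4226) + b·(0.9063) = −0.52878.
Apparent dip = arctan|0.52878| = 27.87° (true dip is 30.2°, so apparent ≤ true as expected).

27.87°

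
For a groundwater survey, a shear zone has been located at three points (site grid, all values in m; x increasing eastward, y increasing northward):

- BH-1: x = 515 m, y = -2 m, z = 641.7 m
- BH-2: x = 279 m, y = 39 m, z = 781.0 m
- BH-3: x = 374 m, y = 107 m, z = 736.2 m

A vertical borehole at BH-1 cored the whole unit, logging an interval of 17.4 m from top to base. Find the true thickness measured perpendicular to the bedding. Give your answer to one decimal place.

Let the plane be z = a·x + b·y + c.
BH-2−BH-1: −236a + 41b = 139.3;  BH-3−BH-1: −141a + 109b = 94.5.
Solving gives a = −0.56708, b = 0.13342.
|∇z| = √(a²+b²) = 0.58256, so dip δ = arctan(0.58256) = 30.22°.
True thickness = vertical thickness × cos δ = 17.4 × cos 30.22° = 15.0 m.

15.0 m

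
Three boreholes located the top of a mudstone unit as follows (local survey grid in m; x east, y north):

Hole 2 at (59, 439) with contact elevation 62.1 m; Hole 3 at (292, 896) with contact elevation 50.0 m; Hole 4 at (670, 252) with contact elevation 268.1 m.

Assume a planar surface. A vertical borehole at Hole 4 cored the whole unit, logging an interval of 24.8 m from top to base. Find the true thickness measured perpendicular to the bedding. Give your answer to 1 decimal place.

Let the plane be z = a·x + b·y + c.
Hole 3−Hole 2: 233a + 457b = −12.1;  Hole 4−Hole 2: 611a − 187b = 206.
Solving gives a = 0.28463, b = −0.17160.
|∇z| = √(a²+b²) = 0.33236, so dip δ = arctan(0.33236) = 18.38°.
True thickness = vertical thickness × cos δ = 24.8 × cos 18.38° = 23.5 m.

23.5 m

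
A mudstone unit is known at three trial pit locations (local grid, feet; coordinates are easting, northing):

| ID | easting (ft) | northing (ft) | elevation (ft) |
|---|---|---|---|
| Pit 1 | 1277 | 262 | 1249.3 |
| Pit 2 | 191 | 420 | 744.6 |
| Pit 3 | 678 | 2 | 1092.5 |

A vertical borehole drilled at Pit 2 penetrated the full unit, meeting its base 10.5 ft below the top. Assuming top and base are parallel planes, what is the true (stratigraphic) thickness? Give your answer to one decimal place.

Two edge vectors: Pit 1→Pit 2 = (-1086, 158, -504.7), Pit 1→Pit 3 = (-599, -260, -156.8).
Normal n = (Pit 1→Pit 2) × (Pit 1→Pit 3) = (-155996.4, 132030.5, 377002).
So ∂z/∂easting = −n_x/n_z = 0.41378 and ∂z/∂northing = −n_y/n_z = −0.35021.
|∇z| = √(a²+b²) = 0.54209, so dip δ = arctan(0.54209) = 28.46°.
True thickness = vertical thickness × cos δ = 10.5 × cos 28.46° = 9.2 ft.

9.2 ft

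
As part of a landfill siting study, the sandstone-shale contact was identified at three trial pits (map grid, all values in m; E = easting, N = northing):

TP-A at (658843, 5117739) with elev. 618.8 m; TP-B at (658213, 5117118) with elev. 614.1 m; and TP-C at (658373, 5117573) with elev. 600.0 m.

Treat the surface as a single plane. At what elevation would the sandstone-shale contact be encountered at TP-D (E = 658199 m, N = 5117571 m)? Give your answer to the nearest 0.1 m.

590.0 m

Let the plane be z = a·E + b·N + c.
TP-B−TP-A: −630a − 621b = −4.7;  TP-C−TP-A: −470a − 166b = −18.8.
Solving gives a = 0.058169683, b = −0.051444284.
Then c = 618.8 − a·658843 − b·5117739 = 225572.53.
At (658199, 5117571): z = 38287.2 − 263269.8 + 225572.53 = 590.0 m.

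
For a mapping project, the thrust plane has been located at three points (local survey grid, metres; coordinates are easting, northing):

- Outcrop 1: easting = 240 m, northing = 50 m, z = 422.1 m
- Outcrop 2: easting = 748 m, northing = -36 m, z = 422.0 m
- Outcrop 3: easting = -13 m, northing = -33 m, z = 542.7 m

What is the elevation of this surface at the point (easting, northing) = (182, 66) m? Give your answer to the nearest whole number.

416 m

Two edge vectors: Outcrop 1→Outcrop 2 = (508, -86, -0.1), Outcrop 1→Outcrop 3 = (-253, -83, 120.6).
Normal n = (Outcrop 1→Outcrop 2) × (Outcrop 1→Outcrop 3) = (-10379.9, -61239.5, -63922).
So ∂z/∂easting = −n_x/n_z = −0.16238 and ∂z/∂northing = −n_y/n_z = −0.95803.
Intercept c from Outcrop 1: 422.1 + 38.97 + 47.90 = 508.97.
At (182, 66): z = −29.6 − 63.2 + 508.97 = 416.2 m.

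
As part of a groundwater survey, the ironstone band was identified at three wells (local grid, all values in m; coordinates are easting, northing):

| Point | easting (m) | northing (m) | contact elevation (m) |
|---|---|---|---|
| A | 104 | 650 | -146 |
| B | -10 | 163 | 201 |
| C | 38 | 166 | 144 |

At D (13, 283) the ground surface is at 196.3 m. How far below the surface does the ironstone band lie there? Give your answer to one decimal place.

74.9 m

Let the plane be z = a·easting + b·northing + c.
B−A: −114a − 487b = 347;  C−A: −66a − 484b = 290.
Solving gives a = −1.15994, b = −0.44100.
Then c = -146 − a·104 − b·650 = 261.28.
At (13, 283): z_contact = −15.08 − 124.80 + 261.28 = 121.40 m.
Depth below ground = 196.3 − 121.40 = 74.9 m.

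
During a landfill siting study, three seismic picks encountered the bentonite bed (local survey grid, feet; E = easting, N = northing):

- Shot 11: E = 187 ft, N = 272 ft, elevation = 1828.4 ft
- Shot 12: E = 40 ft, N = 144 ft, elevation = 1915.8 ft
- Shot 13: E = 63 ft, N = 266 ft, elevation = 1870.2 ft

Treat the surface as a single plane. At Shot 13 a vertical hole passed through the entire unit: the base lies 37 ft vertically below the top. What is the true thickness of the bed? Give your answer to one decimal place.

33.8 ft

Let the plane be z = a·E + b·N + c.
Shot 12−Shot 11: −147a − 128b = 87.4;  Shot 13−Shot 11: −124a − 6b = 41.8.
Solving gives a = −0.32195, b = −0.31308.
|∇z| = √(a²+b²) = 0.44907, so dip δ = arctan(0.44907) = 24.18°.
True thickness = vertical thickness × cos δ = 37 × cos 24.18° = 33.8 ft.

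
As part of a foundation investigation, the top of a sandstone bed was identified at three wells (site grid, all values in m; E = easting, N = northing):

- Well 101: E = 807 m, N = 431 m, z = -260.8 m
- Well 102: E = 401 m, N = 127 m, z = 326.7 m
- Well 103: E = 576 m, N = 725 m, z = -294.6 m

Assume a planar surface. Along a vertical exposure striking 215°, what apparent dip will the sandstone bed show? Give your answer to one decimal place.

Let the plane be z = a·E + b·N + c.
Well 102−Well 101: −406a − 304b = 587.5;  Well 103−Well 101: −231a + 294b = −33.8.
Solving gives a = −0.85686, b = −0.78821.
Unit vector along 215° is (sin 215°, cos 215°) = (-0.5736, -0.8192).
Slope in that direction = a·(-0.5736) + b·(-0.8192) = 1.13714.
Apparent dip = arctan|1.13714| = 48.7° (true dip is 49.3°, so apparent ≤ true as expected).

48.7°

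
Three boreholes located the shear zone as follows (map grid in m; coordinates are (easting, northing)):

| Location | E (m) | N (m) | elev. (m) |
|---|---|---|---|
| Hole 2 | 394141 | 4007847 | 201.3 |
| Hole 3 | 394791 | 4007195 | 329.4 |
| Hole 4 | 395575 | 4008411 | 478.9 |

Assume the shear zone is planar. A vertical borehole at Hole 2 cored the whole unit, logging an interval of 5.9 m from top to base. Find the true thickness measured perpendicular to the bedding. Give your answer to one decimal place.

5.8 m

Two edge vectors: Hole 2→Hole 3 = (650, -652, 128.1), Hole 2→Hole 4 = (1434, 564, 277.6).
Normal n = (Hole 2→Hole 3) × (Hole 2→Hole 4) = (-253243.6, 3255.4, 1301568).
So ∂z/∂E = −n_x/n_z = 0.19457 and ∂z/∂N = −n_y/n_z = −0.00250.
|∇z| = √(a²+b²) = 0.19458, so dip δ = arctan(0.19458) = 11.01°.
True thickness = vertical thickness × cos δ = 5.9 × cos 11.01° = 5.8 m.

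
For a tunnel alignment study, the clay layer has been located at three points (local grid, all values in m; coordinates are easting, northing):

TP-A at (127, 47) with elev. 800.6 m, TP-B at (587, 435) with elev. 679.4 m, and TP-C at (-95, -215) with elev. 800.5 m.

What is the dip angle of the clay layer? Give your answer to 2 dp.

Let the plane be z = a·easting + b·northing + c.
TP-B−TP-A: 460a + 388b = −121.2;  TP-C−TP-A: −222a − 262b = −0.1.
Solving gives a = −0.92465, b = 0.78386.
Gradient magnitude |∇z| = √(a² + b²) = √(0.85498 + 0.61444) = 1.21220.
True dip = arctan(1.21220) = 50.48°, dipping toward SE (azimuth ≈ 130°).

50.48°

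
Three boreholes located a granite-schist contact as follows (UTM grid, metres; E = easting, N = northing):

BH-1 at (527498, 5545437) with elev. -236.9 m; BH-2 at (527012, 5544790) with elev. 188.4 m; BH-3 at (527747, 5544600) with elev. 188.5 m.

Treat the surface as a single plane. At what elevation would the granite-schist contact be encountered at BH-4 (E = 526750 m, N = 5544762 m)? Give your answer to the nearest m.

Let the plane be z = a·E + b·N + c.
BH-2−BH-1: −486a − 647b = 425.3;  BH-3−BH-1: 249a − 837b = 425.4.
Solving gives a = −0.14218072, b = −0.55054122.
Then c = -236.9 − a·527498 − b·5545437 = 3127754.79.
At (526750, 5544762): z = −74893.7 − 3052620.0 + 3127754.79 = 241.1 m.

241 m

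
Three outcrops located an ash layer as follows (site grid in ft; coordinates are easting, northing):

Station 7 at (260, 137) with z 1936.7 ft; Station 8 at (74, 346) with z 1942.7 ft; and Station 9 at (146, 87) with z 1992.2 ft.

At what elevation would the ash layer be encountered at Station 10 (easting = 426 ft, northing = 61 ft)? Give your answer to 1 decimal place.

Two edge vectors: Station 7→Station 8 = (-186, 209, 6), Station 7→Station 9 = (-114, -50, 55.5).
Normal n = (Station 7→Station 8) × (Station 7→Station 9) = (11899.5, 9639, 33126).
So ∂z/∂easting = −n_x/n_z = −0.35922 and ∂z/∂northing = −n_y/n_z = −0.29098.
Intercept c from Station 7: 1936.7 + 93.40 + 39.86 = 2069.96.
At (426, 61): z = −153.0 − 17.7 + 2069.96 = 1899.2 ft.

1899.2 ft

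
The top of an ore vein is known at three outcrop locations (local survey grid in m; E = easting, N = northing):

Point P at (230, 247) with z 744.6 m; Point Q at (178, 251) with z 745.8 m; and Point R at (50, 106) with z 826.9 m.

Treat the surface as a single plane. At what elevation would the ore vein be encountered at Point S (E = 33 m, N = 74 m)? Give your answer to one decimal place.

Let the plane be z = a·E + b·N + c.
Point Q−Point P: −52a + 4b = 1.2;  Point R−Point P: −180a − 141b = 82.3.
Solving gives a = −0.06190, b = −0.50467.
Then c = 744.6 − a·230 − b·247 = 883.49.
At (33, 74): z = −2.0 − 37.3 + 883.49 = 844.1 m.

844.1 m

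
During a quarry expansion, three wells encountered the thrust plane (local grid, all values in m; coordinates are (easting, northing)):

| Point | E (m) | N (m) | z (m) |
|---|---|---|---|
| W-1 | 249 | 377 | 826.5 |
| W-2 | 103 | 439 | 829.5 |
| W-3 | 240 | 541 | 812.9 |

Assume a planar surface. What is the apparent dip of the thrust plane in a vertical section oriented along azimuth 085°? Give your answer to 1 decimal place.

Two edge vectors: W-1→W-2 = (-146, 62, 3), W-1→W-3 = (-9, 164, -13.6).
Normal n = (W-1→W-2) × (W-1→W-3) = (-1335.2, -2012.6, -23386).
So ∂z/∂E = −n_x/n_z = −0.05709 and ∂z/∂N = −n_y/n_z = −0.08606.
Unit vector along 085° is (sin 85°, cos 85°) = (0.9962, 0.0872).
Slope in that direction = a·(0.9962) + b·(0.0872) = −0.06438.
Apparent dip = arctan|0.06438| = 3.7° (true dip is 5.9°, so apparent ≤ true as expected).

3.7°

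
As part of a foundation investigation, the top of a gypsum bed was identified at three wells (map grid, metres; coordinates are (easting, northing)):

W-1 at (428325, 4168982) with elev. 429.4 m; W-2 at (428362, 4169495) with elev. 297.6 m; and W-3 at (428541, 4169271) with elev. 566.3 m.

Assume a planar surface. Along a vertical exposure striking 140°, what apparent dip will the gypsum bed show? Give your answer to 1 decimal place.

Let the plane be z = a·E + b·N + c.
W-2−W-1: 37a + 513b = −131.8;  W-3−W-1: 216a + 289b = 136.9.
Solving gives a = 1.08195, b = −0.33496.
Unit vector along 140° is (sin 140°, cos 140°) = (0.6428, -0.7660).
Slope in that direction = a·(0.6428) + b·(-0.7660) = 0.95206.
Apparent dip = arctan|0.95206| = 43.6° (true dip is 48.6°, so apparent ≤ true as expected).

43.6°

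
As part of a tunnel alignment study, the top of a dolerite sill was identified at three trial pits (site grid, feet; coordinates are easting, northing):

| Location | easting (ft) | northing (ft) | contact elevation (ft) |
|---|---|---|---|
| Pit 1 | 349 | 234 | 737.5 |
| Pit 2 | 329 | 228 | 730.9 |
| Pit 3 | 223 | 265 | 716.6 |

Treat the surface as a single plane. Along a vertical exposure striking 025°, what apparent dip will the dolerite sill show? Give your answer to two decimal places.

20.49°

Let the plane be z = a·easting + b·northing + c.
Pit 2−Pit 1: −20a − 6b = −6.6;  Pit 3−Pit 1: −126a + 31b = −20.9.
Solving gives a = 0.23983, b = 0.30058.
Unit vector along 025° is (sin 25°, cos 25°) = (0.4226, 0.9063).
Slope in that direction = a·(0.4226) + b·(0.9063) = 0.37377.
Apparent dip = arctan|0.37377| = 20.49° (true dip is 21.0°, so apparent ≤ true as expected).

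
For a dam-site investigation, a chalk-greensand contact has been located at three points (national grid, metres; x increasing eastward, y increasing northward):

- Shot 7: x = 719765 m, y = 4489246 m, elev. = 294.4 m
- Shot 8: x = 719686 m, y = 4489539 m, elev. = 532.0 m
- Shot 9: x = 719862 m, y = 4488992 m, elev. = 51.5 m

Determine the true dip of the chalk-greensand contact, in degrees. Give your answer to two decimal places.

53.97°

Two edge vectors: Shot 7→Shot 8 = (-79, 293, 237.6), Shot 7→Shot 9 = (97, -254, -242.9).
Normal n = (Shot 7→Shot 8) × (Shot 7→Shot 9) = (-10819.3, 3858.1, -8355).
So ∂z/∂x = −n_x/n_z = −1.29495 and ∂z/∂y = −n_y/n_z = 0.46177.
Gradient magnitude |∇z| = √(a² + b²) = √(1.67689 + 0.21323) = 1.37482.
True dip = arctan(1.37482) = 53.97°, dipping toward ESE (azimuth ≈ 110°).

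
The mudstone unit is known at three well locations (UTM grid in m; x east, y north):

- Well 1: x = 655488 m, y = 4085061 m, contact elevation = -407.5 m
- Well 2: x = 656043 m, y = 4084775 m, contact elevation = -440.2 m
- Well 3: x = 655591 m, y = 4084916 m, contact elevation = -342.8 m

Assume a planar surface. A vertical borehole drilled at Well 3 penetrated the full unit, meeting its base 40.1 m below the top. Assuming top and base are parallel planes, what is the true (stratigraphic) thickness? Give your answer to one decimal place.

29.9 m

Let the plane be z = a·x + b·y + c.
Well 2−Well 1: 555a − 286b = −32.7;  Well 3−Well 1: 103a − 145b = 64.7.
Solving gives a = −0.45565, b = −0.76987.
|∇z| = √(a²+b²) = 0.89460, so dip δ = arctan(0.89460) = 41.82°.
True thickness = vertical thickness × cos δ = 40.1 × cos 41.82° = 29.9 m.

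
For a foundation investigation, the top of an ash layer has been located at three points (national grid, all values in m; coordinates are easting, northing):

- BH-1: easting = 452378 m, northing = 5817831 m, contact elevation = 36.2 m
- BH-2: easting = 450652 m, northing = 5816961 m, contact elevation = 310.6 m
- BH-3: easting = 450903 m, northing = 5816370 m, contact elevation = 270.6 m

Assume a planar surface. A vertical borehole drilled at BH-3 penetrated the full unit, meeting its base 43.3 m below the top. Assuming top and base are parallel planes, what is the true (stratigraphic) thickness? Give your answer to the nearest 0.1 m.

Two edge vectors: BH-1→BH-2 = (-1726, -870, 274.4), BH-1→BH-3 = (-1475, -1461, 234.4).
Normal n = (BH-1→BH-2) × (BH-1→BH-3) = (196970.4, -165.6, 1238436).
So ∂z/∂easting = −n_x/n_z = −0.15905 and ∂z/∂northing = −n_y/n_z = 0.00013.
|∇z| = √(a²+b²) = 0.15905, so dip δ = arctan(0.15905) = 9.04°.
True thickness = vertical thickness × cos δ = 43.3 × cos 9.04° = 42.8 m.

42.8 m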